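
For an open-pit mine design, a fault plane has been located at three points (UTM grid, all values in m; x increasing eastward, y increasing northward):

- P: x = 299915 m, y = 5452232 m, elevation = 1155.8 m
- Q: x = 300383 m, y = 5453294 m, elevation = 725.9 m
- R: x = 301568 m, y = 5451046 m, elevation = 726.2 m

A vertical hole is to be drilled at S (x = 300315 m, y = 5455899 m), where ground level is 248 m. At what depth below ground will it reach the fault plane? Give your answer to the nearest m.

68 m

Two edge vectors: P→Q = (468, 1062, -429.9), P→R = (1653, -1186, -429.6).
Normal n = (P→Q) × (P→R) = (-966096.6, -509571.9, -2310534).
So ∂z/∂x = −n_x/n_z = −0.41812698 and ∂z/∂y = −n_y/n_z = −0.22054291.
Intercept c from P: 1155.8 + 125402.55 + 1202451.13 = 1329009.48.
At (300315, 5455899): z_contact = −125569.8 − 1203259.9 + 1329009.48 = 179.8 m.
Depth below ground = 248 − 179.8 = 68 m.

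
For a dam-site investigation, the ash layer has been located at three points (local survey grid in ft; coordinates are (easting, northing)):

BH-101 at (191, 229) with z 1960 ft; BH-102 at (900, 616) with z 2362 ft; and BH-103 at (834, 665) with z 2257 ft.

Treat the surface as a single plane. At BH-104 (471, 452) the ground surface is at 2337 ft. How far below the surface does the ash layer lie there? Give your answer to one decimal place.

Let the plane be z = a·E + b·N + c.
BH-102−BH-101: 709a + 387b = 402;  BH-103−BH-101: 643a + 436b = 297.
Solving gives a = 1.00083, b = −0.79480.
Then c = 1960 − a·191 − b·229 = 1950.85.
At (471, 452): z_contact = 471.39 − 359.25 + 1950.85 = 2062.99 ft.
Depth below ground = 2337 − 2062.99 = 274.0 ft.

274.0 ft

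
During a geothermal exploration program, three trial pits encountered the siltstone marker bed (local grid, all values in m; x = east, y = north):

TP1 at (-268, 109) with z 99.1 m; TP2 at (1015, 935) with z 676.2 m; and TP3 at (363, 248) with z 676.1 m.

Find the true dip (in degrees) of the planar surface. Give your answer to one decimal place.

Two edge vectors: TP1→TP2 = (1283, 826, 577.1), TP1→TP3 = (631, 139, 577).
Normal n = (TP1→TP2) × (TP1→TP3) = (396385.1, -376140.9, -342869).
So ∂z/∂x = −n_x/n_z = 1.15608 and ∂z/∂y = −n_y/n_z = −1.09704.
Gradient magnitude |∇z| = √(a² + b²) = √(1.33653 + 1.20350) = 1.59375.
True dip = arctan(1.59375) = 57.9°, dipping toward NW (azimuth ≈ 313°).

57.9°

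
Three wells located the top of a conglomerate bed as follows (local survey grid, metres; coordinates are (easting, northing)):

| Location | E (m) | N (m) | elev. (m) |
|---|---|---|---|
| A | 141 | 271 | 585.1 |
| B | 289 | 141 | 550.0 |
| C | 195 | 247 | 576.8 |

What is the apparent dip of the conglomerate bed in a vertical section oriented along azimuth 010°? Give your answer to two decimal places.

10.07°

Two edge vectors: A→B = (148, -130, -35.1), A→C = (54, -24, -8.3).
Normal n = (A→B) × (A→C) = (236.6, -667, 3468).
So ∂z/∂E = −n_x/n_z = −0.06822 and ∂z/∂N = −n_y/n_z = 0.19233.
Unit vector along 010° is (sin 10°, cos 10°) = (0.1736, 0.9848).
Slope in that direction = a·(0.1736) + b·(0.9848) = 0.17756.
Apparent dip = arctan|0.17756| = 10.07° (true dip is 11.5°, so apparent ≤ true as expected).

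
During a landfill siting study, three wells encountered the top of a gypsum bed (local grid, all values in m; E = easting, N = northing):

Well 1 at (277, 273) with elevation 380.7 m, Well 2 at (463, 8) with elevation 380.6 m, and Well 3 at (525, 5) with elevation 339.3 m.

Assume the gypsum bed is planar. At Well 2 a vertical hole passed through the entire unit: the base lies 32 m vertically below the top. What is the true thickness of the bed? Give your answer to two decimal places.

Let the plane be z = a·E + b·N + c.
Well 2−Well 1: 186a − 265b = −0.1;  Well 3−Well 1: 248a − 268b = −41.4.
Solving gives a = −0.68953, b = −0.48359.
|∇z| = √(a²+b²) = 0.84221, so dip δ = arctan(0.84221) = 40.10°.
True thickness = vertical thickness × cos δ = 32 × cos 40.10° = 24.48 m.

24.48 m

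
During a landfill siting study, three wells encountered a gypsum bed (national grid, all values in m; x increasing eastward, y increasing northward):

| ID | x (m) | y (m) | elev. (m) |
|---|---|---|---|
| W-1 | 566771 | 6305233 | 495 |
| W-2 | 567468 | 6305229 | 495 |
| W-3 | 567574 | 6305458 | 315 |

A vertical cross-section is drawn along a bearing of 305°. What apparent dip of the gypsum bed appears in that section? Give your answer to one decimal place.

Two edge vectors: W-1→W-2 = (697, -4, 0), W-1→W-3 = (803, 225, -180).
Normal n = (W-1→W-2) × (W-1→W-3) = (720, 125460, 160037).
So ∂z/∂x = −n_x/n_z = −0.00450 and ∂z/∂y = −n_y/n_z = −0.78394.
Unit vector along 305° is (sin 305°, cos 305°) = (-0.8192, 0.5736).
Slope in that direction = a·(-0.8192) + b·(0.5736) = −0.44597.
Apparent dip = arctan|0.44597| = 24.0° (true dip is 38.1°, so apparent ≤ true as expected).

24.0°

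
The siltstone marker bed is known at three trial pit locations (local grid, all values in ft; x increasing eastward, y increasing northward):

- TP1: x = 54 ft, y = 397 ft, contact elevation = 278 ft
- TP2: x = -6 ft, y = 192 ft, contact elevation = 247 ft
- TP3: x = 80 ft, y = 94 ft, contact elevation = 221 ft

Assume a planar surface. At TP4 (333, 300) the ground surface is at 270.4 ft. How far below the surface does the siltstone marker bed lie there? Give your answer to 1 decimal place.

37.0 ft

Two edge vectors: TP1→TP2 = (-60, -205, -31), TP1→TP3 = (26, -303, -57).
Normal n = (TP1→TP2) × (TP1→TP3) = (2292, -4226, 23510).
So ∂z/∂x = −n_x/n_z = −0.09749 and ∂z/∂y = −n_y/n_z = 0.17975.
Intercept c from TP1: 278 + 5.26 − 71.36 = 211.90.
At (333, 300): z_contact = −32.46 + 53.93 + 211.90 = 233.36 ft.
Depth below ground = 270.4 − 233.36 = 37.0 ft.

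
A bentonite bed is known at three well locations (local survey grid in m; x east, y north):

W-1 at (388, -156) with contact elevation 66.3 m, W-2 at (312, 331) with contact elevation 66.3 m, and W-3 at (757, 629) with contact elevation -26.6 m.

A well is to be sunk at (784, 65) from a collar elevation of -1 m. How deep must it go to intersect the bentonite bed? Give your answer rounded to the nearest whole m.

Let the plane be z = a·x + b·y + c.
W-2−W-1: −76a + 487b = 0;  W-3−W-1: 369a + 785b = −92.9.
Solving gives a = −0.18901, b = −0.02950.
Then c = 66.3 − a·388 − b·-156 = 135.03.
At (784, 65): z_contact = −148.2 − 1.9 + 135.03 = -15.1 m.
Depth below ground = -1 − (-15.1) = 14 m.

14 m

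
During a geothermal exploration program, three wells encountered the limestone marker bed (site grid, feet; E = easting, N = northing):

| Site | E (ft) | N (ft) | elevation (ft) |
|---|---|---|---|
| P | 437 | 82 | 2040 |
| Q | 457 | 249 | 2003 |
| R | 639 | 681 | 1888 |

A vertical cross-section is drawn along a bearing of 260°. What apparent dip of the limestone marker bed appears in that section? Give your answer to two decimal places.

10.27°

Let the plane be z = a·E + b·N + c.
Q−P: 20a + 167b = −37;  R−P: 202a + 599b = −152.
Solving gives a = −0.14806, b = −0.20382.
Unit vector along 260° is (sin 260°, cos 260°) = (-0.9848, -0.1736).
Slope in that direction = a·(-0.9848) + b·(-0.1736) = 0.18121.
Apparent dip = arctan|0.18121| = 10.27° (true dip is 14.1°, so apparent ≤ true as expected).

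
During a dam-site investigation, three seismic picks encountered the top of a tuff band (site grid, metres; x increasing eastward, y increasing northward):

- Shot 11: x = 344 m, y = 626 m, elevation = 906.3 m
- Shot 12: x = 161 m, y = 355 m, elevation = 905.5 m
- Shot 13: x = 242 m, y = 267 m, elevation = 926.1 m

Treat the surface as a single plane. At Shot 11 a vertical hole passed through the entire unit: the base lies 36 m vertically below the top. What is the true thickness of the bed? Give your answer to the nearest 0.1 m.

35.4 m

Two edge vectors: Shot 11→Shot 12 = (-183, -271, -0.8), Shot 11→Shot 13 = (-102, -359, 19.8).
Normal n = (Shot 11→Shot 12) × (Shot 11→Shot 13) = (-5653, 3705, 38055).
So ∂z/∂x = −n_x/n_z = 0.14855 and ∂z/∂y = −n_y/n_z = −0.09736.
|∇z| = √(a²+b²) = 0.17761, so dip δ = arctan(0.17761) = 10.07°.
True thickness = vertical thickness × cos δ = 36 × cos 10.07° = 35.4 m.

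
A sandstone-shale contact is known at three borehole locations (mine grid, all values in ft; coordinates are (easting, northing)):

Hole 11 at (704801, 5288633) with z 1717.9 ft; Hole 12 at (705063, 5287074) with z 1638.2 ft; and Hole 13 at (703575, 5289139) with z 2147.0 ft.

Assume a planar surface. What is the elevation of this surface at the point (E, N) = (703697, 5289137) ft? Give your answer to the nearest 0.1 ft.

Let the plane be z = a·E + b·N + c.
Hole 12−Hole 11: 262a − 1559b = −79.7;  Hole 13−Hole 11: −1226a + 506b = 429.1.
Solving gives a = −0.353413610, b = −0.008270921.
Then c = 1717.9 − a·704801 − b·5288633 = 294546.03.
At (703697, 5289137): z = −248696.1 − 43746.0 + 294546.03 = 2103.9 ft.

2103.9 ft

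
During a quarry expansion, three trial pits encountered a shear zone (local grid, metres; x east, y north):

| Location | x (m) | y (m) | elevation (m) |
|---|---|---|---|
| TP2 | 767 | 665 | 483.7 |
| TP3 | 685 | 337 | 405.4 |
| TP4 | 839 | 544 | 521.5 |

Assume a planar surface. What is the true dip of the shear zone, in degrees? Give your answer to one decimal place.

33.3°

Let the plane be z = a·x + b·y + c.
TP3−TP2: −82a − 328b = −78.3;  TP4−TP2: 72a − 121b = 37.8.
Solving gives a = 0.65218, b = 0.07568.
Gradient magnitude |∇z| = √(a² + b²) = √(0.42533 + 0.00573) = 0.65655.
True dip = arctan(0.65655) = 33.3°, dipping toward W (azimuth ≈ 263°).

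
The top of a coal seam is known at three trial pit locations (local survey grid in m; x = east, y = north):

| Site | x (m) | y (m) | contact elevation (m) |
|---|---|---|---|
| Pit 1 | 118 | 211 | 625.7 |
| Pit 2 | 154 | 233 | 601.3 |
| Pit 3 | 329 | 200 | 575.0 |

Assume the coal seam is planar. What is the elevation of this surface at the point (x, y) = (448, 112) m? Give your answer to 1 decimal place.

Two edge vectors: Pit 1→Pit 2 = (36, 22, -24.4), Pit 1→Pit 3 = (211, -11, -50.7).
Normal n = (Pit 1→Pit 2) × (Pit 1→Pit 3) = (-1383.8, -3323.2, -5038).
So ∂z/∂x = −n_x/n_z = −0.27467 and ∂z/∂y = −n_y/n_z = −0.65963.
Intercept c from Pit 1: 625.7 + 32.41 + 139.18 = 797.29.
At (448, 112): z = −123.1 − 73.9 + 797.29 = 600.4 m.

600.4 m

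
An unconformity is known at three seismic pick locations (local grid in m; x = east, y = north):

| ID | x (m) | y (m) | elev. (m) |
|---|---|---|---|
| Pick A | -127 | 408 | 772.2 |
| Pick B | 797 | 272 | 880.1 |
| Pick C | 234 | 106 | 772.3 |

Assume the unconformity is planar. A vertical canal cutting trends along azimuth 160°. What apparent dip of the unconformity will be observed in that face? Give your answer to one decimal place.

Two edge vectors: Pick A→Pick B = (924, -136, 107.9), Pick A→Pick C = (361, -302, 0.1).
Normal n = (Pick A→Pick B) × (Pick A→Pick C) = (32572.2, 38859.5, -229952).
So ∂z/∂x = −n_x/n_z = 0.14165 and ∂z/∂y = −n_y/n_z = 0.16899.
Unit vector along 160° is (sin 160°, cos 160°) = (0.3420, -0.9397).
Slope in that direction = a·(0.3420) + b·(-0.9397) = −0.11035.
Apparent dip = arctan|0.11035| = 6.3° (true dip is 12.4°, so apparent ≤ true as expected).

6.3°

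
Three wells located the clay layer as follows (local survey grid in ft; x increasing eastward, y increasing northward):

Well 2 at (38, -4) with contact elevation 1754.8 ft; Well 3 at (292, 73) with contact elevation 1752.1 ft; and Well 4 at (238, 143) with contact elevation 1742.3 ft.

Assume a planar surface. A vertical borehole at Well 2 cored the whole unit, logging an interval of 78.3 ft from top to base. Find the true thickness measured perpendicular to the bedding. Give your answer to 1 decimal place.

77.7 ft

Let the plane be z = a·x + b·y + c.
Well 3−Well 2: 254a + 77b = −2.7;  Well 4−Well 2: 200a + 147b = −12.5.
Solving gives a = 0.02578, b = −0.12011.
|∇z| = √(a²+b²) = 0.12285, so dip δ = arctan(0.12285) = 7.00°.
True thickness = vertical thickness × cos δ = 78.3 × cos 7.00° = 77.7 ft.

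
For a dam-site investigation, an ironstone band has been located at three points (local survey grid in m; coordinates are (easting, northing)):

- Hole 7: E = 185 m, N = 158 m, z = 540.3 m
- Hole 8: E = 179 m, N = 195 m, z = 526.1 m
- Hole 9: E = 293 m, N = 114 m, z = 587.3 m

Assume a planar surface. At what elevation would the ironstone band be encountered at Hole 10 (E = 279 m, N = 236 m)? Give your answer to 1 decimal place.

Let the plane be z = a·E + b·N + c.
Hole 8−Hole 7: −6a + 37b = −14.2;  Hole 9−Hole 7: 108a − 44b = 47.
Solving gives a = 0.29855, b = −0.33537.
Then c = 540.3 − a·185 − b·158 = 538.06.
At (279, 236): z = 83.3 − 79.1 + 538.06 = 542.2 m.

542.2 m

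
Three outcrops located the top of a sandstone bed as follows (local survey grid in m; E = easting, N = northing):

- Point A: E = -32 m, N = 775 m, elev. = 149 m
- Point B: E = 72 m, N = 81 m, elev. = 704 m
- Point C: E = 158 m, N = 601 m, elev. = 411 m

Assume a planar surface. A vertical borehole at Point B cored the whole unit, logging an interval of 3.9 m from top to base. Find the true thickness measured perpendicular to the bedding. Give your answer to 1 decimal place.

Let the plane be z = a·E + b·N + c.
Point B−Point A: 104a − 694b = 555;  Point C−Point A: 190a − 174b = 262.
Solving gives a = 0.74943, b = −0.68741.
|∇z| = √(a²+b²) = 1.01694, so dip δ = arctan(1.01694) = 45.48°.
True thickness = vertical thickness × cos δ = 3.9 × cos 45.48° = 2.7 m.

2.7 m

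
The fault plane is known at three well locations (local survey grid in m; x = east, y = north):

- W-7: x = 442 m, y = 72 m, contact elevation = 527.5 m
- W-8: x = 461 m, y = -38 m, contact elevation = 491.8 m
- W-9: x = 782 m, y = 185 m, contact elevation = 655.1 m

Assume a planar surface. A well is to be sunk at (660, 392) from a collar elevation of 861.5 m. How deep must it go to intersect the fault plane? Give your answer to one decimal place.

Two edge vectors: W-7→W-8 = (19, -110, -35.7), W-7→W-9 = (340, 113, 127.6).
Normal n = (W-7→W-8) × (W-7→W-9) = (-10001.9, -14562.4, 39547).
So ∂z/∂x = −n_x/n_z = 0.25291 and ∂z/∂y = −n_y/n_z = 0.36823.
Intercept c from W-7: 527.5 − 111.79 − 26.51 = 389.20.
At (660, 392): z_contact = 166.92 + 144.35 + 389.20 = 700.47 m.
Depth below ground = 861.5 − 700.47 = 161.0 m.

161.0 m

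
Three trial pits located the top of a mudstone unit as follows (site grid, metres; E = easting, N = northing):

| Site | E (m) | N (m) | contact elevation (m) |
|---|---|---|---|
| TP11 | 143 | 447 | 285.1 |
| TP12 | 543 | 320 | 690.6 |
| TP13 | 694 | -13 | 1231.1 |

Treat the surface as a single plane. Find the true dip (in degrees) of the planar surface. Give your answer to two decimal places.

Let the plane be z = a·E + b·N + c.
TP12−TP11: 400a − 127b = 405.5;  TP13−TP11: 551a − 460b = 946.
Solving gives a = 0.58223, b = −1.35911.
Gradient magnitude |∇z| = √(a² + b²) = √(0.33900 + 1.84717) = 1.47857.
True dip = arctan(1.47857) = 55.93°, dipping toward NNW (azimuth ≈ 337°).

55.93°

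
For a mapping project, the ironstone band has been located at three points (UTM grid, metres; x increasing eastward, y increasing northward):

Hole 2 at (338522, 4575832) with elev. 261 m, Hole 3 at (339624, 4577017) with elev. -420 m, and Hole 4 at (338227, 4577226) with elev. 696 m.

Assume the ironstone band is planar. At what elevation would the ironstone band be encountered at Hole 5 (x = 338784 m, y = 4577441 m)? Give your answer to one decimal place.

295.1 m

Two edge vectors: Hole 2→Hole 3 = (1102, 1185, -681), Hole 2→Hole 4 = (-295, 1394, 435).
Normal n = (Hole 2→Hole 3) × (Hole 2→Hole 4) = (1464789, -278475, 1885763).
So ∂z/∂x = −n_x/n_z = −0.776761979 and ∂z/∂y = −n_y/n_z = 0.147672321.
Intercept c from Hole 2: 261 + 262951.02 − 675723.73 = −412511.72.
At (338784, 4577441): z = −263154.5 + 675961.3 − 412511.72 = 295.1 m.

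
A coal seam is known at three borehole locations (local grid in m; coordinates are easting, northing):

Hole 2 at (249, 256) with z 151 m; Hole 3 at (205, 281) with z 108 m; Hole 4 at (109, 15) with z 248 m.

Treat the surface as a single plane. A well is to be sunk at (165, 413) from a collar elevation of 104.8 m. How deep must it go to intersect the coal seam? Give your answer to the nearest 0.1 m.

115.6 m

Two edge vectors: Hole 2→Hole 3 = (-44, 25, -43), Hole 2→Hole 4 = (-140, -241, 97).
Normal n = (Hole 2→Hole 3) × (Hole 2→Hole 4) = (-7938, 10288, 14104).
So ∂z/∂easting = −n_x/n_z = 0.56282 and ∂z/∂northing = −n_y/n_z = −0.72944.
Intercept c from Hole 2: 151 − 140.14 + 186.74 = 197.59.
At (165, 413): z_contact = 92.87 − 301.26 + 197.59 = -10.80 m.
Depth below ground = 104.8 − (-10.80) = 115.6 m.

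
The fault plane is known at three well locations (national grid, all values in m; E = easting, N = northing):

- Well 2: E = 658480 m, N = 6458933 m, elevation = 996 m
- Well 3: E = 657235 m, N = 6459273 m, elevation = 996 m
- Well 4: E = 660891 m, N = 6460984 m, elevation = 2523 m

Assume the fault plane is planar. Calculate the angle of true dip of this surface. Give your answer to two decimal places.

Two edge vectors: Well 2→Well 3 = (-1245, 340, 0), Well 2→Well 4 = (2411, 2051, 1527).
Normal n = (Well 2→Well 3) × (Well 2→Well 4) = (519180, 1901115, -3373235).
So ∂z/∂E = −n_x/n_z = 0.15391 and ∂z/∂N = −n_y/n_z = 0.56359.
Gradient magnitude |∇z| = √(a² + b²) = √(0.02369 + 0.31763) = 0.58423.
True dip = arctan(0.58423) = 30.29°, dipping toward SSW (azimuth ≈ 195°).

30.29°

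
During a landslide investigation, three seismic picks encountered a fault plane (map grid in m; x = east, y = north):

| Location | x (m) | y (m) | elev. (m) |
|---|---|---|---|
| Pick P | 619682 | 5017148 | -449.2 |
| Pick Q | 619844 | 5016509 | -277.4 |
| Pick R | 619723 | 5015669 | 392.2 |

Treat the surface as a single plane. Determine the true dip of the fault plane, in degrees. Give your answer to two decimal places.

55.60°

Two edge vectors: Pick P→Pick Q = (162, -639, 171.8), Pick P→Pick R = (41, -1479, 841.4).
Normal n = (Pick P→Pick Q) × (Pick P→Pick R) = (-283562.4, -129263, -213399).
So ∂z/∂x = −n_x/n_z = −1.32879 and ∂z/∂y = −n_y/n_z = −0.60573.
Gradient magnitude |∇z| = √(a² + b²) = √(1.76568 + 0.36691) = 1.46034.
True dip = arctan(1.46034) = 55.60°, dipping toward ENE (azimuth ≈ 065°).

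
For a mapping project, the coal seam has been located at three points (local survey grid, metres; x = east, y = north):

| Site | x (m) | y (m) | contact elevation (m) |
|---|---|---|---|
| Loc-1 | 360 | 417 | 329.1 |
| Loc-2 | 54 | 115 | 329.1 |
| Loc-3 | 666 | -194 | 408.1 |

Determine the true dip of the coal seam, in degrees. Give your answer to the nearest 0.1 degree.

6.9°

Two edge vectors: Loc-1→Loc-2 = (-306, -302, 0), Loc-1→Loc-3 = (306, -611, 79).
Normal n = (Loc-1→Loc-2) × (Loc-1→Loc-3) = (-23858, 24174, 279378).
So ∂z/∂x = −n_x/n_z = 0.08540 and ∂z/∂y = −n_y/n_z = −0.08653.
Gradient magnitude |∇z| = √(a² + b²) = √(0.00729 + 0.00749) = 0.12157.
True dip = arctan(0.12157) = 6.9°, dipping toward NW (azimuth ≈ 315°).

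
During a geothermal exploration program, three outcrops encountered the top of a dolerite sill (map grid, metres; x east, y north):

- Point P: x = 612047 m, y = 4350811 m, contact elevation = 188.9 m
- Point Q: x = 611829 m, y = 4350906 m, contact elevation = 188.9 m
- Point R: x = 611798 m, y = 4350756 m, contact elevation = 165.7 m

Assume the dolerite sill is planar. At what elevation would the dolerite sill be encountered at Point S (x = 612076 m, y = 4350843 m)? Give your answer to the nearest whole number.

195 m

Let the plane be z = a·x + b·y + c.
Point Q−Point P: −218a + 95b = 0;  Point R−Point P: −249a − 55b = −23.2.
Solving gives a = 0.06183195, b = 0.14188806.
Then c = 188.9 − a·612047 − b·4350811 = −654983.31.
At (612076, 4350843): z = 37845.9 + 617332.7 − 654983.31 = 195.2 m.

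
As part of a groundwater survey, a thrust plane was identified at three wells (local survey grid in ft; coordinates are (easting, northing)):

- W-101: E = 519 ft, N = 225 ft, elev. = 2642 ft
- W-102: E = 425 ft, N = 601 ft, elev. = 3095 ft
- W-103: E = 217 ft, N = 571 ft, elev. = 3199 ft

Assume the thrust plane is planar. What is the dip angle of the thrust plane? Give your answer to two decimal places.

Two edge vectors: W-101→W-102 = (-94, 376, 453), W-101→W-103 = (-302, 346, 557).
Normal n = (W-101→W-102) × (W-101→W-103) = (52694, -84448, 81028).
So ∂z/∂E = −n_x/n_z = −0.65032 and ∂z/∂N = −n_y/n_z = 1.04221.
Gradient magnitude |∇z| = √(a² + b²) = √(0.42291 + 1.08620) = 1.22846.
True dip = arctan(1.22846) = 50.85°, dipping toward SSE (azimuth ≈ 148°).

50.85°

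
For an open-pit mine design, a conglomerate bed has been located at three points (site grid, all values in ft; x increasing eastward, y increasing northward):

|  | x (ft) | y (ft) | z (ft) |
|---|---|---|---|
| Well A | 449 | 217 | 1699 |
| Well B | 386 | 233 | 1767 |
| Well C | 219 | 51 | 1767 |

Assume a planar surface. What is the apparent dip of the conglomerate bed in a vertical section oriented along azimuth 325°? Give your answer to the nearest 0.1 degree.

Two edge vectors: Well A→Well B = (-63, 16, 68), Well A→Well C = (-230, -166, 68).
Normal n = (Well A→Well B) × (Well A→Well C) = (12376, -11356, 14138).
So ∂z/∂x = −n_x/n_z = −0.87537 and ∂z/∂y = −n_y/n_z = 0.80323.
Unit vector along 325° is (sin 325°, cos 325°) = (-0.5736, 0.8192).
Slope in that direction = a·(-0.5736) + b·(0.8192) = 1.16006.
Apparent dip = arctan|1.16006| = 49.2° (true dip is 49.9°, so apparent ≤ true as expected).

49.2°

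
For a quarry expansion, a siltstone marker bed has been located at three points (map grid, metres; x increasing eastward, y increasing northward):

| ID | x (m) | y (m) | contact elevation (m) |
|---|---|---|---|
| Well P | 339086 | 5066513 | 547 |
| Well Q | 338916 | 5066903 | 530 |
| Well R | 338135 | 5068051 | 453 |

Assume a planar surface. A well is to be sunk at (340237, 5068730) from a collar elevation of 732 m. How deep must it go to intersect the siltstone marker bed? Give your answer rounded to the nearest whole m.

78 m

Two edge vectors: Well P→Well Q = (-170, 390, -17), Well P→Well R = (-951, 1538, -94).
Normal n = (Well P→Well Q) × (Well P→Well R) = (-10514, 187, 109430).
So ∂z/∂x = −n_x/n_z = 0.09607969 and ∂z/∂y = −n_y/n_z = −0.00170885.
Intercept c from Well P: 547 − 32579.28 + 8657.94 = −23374.34.
At (340237, 5068730): z_contact = 32689.9 − 8661.7 − 23374.34 = 653.8 m.
Depth below ground = 732 − 653.8 = 78 m.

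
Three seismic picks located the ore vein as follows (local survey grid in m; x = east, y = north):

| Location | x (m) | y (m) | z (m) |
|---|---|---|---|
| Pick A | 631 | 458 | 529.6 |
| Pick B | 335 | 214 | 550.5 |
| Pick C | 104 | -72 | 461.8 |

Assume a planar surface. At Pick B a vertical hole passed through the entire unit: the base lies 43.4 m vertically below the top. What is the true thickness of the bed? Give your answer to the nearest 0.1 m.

24.4 m

Two edge vectors: Pick A→Pick B = (-296, -244, 20.9), Pick A→Pick C = (-527, -530, -67.8).
Normal n = (Pick A→Pick B) × (Pick A→Pick C) = (27620.2, -31083.1, 28292).
So ∂z/∂x = −n_x/n_z = −0.97625 and ∂z/∂y = −n_y/n_z = 1.09865.
|∇z| = √(a²+b²) = 1.46973, so dip δ = arctan(1.46973) = 55.77°.
True thickness = vertical thickness × cos δ = 43.4 × cos 55.77° = 24.4 m.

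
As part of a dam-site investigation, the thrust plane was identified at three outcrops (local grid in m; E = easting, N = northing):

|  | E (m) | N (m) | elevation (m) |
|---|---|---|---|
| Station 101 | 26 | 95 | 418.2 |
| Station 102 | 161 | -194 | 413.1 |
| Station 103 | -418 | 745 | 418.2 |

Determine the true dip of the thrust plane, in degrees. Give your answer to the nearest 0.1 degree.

Two edge vectors: Station 101→Station 102 = (135, -289, -5.1), Station 101→Station 103 = (-444, 650, 0).
Normal n = (Station 101→Station 102) × (Station 101→Station 103) = (3315, 2264.4, -40566).
So ∂z/∂E = −n_x/n_z = 0.08172 and ∂z/∂N = −n_y/n_z = 0.05582.
Gradient magnitude |∇z| = √(a² + b²) = √(0.00668 + 0.00312) = 0.09896.
True dip = arctan(0.09896) = 5.7°, dipping toward SW (azimuth ≈ 236°).

5.7°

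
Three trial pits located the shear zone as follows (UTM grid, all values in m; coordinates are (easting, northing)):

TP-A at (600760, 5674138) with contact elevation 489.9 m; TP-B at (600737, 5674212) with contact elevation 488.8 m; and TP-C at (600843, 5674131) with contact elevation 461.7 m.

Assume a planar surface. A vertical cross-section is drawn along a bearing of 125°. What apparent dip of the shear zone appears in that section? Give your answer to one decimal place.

Let the plane be z = a·E + b·N + c.
TP-B−TP-A: −23a + 74b = −1.1;  TP-C−TP-A: 83a − 7b = −28.2.
Solving gives a = −0.35019, b = −0.12371.
Unit vector along 125° is (sin 125°, cos 125°) = (0.8192, -0.5736).
Slope in that direction = a·(0.8192) + b·(-0.5736) = −0.21590.
Apparent dip = arctan|0.21590| = 12.2° (true dip is 20.4°, so apparent ≤ true as expected).

12.2°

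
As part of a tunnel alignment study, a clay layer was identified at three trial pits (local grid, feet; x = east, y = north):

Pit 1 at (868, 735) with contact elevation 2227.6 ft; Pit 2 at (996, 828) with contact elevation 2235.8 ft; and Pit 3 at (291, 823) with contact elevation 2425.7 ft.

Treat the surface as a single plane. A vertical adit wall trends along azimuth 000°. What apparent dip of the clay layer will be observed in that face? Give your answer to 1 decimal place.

24.9°

Let the plane be z = a·x + b·y + c.
Pit 2−Pit 1: 128a + 93b = 8.2;  Pit 3−Pit 1: −577a + 88b = 198.1.
Solving gives a = −0.27265, b = 0.46343.
Unit vector along 000° is (sin 0°, cos 0°) = (0.0000, 1.0000).
Slope in that direction = a·(0.0000) + b·(1.0000) = 0.46343.
Apparent dip = arctan|0.46343| = 24.9° (true dip is 28.3°, so apparent ≤ true as expected).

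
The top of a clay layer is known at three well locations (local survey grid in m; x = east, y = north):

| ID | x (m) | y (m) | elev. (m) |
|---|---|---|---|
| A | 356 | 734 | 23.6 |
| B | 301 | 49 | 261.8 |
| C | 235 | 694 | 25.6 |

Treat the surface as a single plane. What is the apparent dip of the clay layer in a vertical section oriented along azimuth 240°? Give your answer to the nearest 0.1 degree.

Two edge vectors: A→B = (-55, -685, 238.2), A→C = (-121, -40, 2).
Normal n = (A→B) × (A→C) = (8158, -28712.2, -80685).
So ∂z/∂x = −n_x/n_z = 0.10111 and ∂z/∂y = −n_y/n_z = −0.35586.
Unit vector along 240° is (sin 240°, cos 240°) = (-0.8660, -0.5000).
Slope in that direction = a·(-0.8660) + b·(-0.5000) = 0.09036.
Apparent dip = arctan|0.09036| = 5.2° (true dip is 20.3°, so apparent ≤ true as expected).

5.2°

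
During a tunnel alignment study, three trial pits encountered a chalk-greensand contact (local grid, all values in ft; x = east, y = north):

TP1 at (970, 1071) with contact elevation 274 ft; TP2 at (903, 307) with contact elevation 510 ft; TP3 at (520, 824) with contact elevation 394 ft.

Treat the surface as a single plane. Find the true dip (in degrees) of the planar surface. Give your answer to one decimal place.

17.6°

Let the plane be z = a·x + b·y + c.
TP2−TP1: −67a − 764b = 236;  TP3−TP1: −450a − 247b = 120.
Solving gives a = −0.10203, b = −0.29995.
Gradient magnitude |∇z| = √(a² + b²) = √(0.01041 + 0.08997) = 0.31683.
True dip = arctan(0.31683) = 17.6°, dipping toward NNE (azimuth ≈ 019°).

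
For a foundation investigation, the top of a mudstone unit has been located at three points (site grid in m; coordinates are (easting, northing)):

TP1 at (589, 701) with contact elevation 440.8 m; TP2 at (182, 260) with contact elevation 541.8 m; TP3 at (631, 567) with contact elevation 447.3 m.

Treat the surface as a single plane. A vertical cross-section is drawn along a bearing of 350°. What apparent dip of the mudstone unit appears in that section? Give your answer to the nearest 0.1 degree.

3.9°

Two edge vectors: TP1→TP2 = (-407, -441, 101), TP1→TP3 = (42, -134, 6.5).
Normal n = (TP1→TP2) × (TP1→TP3) = (10667.5, 6887.5, 73060).
So ∂z/∂E = −n_x/n_z = −0.14601 and ∂z/∂N = −n_y/n_z = −0.09427.
Unit vector along 350° is (sin 350°, cos 350°) = (-0.1736, 0.9848).
Slope in that direction = a·(-0.1736) + b·(0.9848) = −0.06749.
Apparent dip = arctan|0.06749| = 3.9° (true dip is 9.9°, so apparent ≤ true as expected).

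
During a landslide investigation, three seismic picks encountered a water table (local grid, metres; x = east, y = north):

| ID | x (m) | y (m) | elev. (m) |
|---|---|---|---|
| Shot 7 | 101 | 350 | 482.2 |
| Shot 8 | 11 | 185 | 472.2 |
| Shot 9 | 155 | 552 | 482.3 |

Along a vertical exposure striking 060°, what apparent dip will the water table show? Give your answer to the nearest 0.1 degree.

Two edge vectors: Shot 7→Shot 8 = (-90, -165, -10), Shot 7→Shot 9 = (54, 202, 0.1).
Normal n = (Shot 7→Shot 8) × (Shot 7→Shot 9) = (2003.5, -531, -9270).
So ∂z/∂x = −n_x/n_z = 0.21613 and ∂z/∂y = −n_y/n_z = −0.05728.
Unit vector along 060° is (sin 60°, cos 60°) = (0.8660, 0.5000).
Slope in that direction = a·(0.8660) + b·(0.5000) = 0.15853.
Apparent dip = arctan|0.15853| = 9.0° (true dip is 12.6°, so apparent ≤ true as expected).

9.0°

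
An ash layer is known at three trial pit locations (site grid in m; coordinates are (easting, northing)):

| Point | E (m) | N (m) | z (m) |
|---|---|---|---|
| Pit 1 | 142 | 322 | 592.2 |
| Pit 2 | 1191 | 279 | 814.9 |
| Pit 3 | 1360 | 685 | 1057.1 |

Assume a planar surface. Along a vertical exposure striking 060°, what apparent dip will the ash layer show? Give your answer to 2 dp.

24.30°

Let the plane be z = a·E + b·N + c.
Pit 2−Pit 1: 1049a − 43b = 222.7;  Pit 3−Pit 1: 1218a + 363b = 464.9.
Solving gives a = 0.23278, b = 0.49966.
Unit vector along 060° is (sin 60°, cos 60°) = (0.8660, 0.5000).
Slope in that direction = a·(0.8660) + b·(0.5000) = 0.45142.
Apparent dip = arctan|0.45142| = 24.30° (true dip is 28.9°, so apparent ≤ true as expected).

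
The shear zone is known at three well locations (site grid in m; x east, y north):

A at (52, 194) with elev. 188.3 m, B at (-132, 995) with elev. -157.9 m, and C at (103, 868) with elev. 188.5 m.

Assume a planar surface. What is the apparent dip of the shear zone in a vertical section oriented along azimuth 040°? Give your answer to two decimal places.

Let the plane be z = a·x + b·y + c.
B−A: −184a + 801b = −346.2;  C−A: 51a + 674b = 0.2.
Solving gives a = 1.41629, b = −0.10687.
Unit vector along 040° is (sin 40°, cos 40°) = (0.6428, 0.7660).
Slope in that direction = a·(0.6428) + b·(0.7660) = 0.82850.
Apparent dip = arctan|0.82850| = 39.64° (true dip is 54.9°, so apparent ≤ true as expected).

39.64°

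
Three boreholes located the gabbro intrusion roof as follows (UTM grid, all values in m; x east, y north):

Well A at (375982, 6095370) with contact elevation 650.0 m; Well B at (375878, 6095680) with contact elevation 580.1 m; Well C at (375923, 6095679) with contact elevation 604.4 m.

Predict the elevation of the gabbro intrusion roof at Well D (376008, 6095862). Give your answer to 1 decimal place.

642.0 m

Let the plane be z = a·x + b·y + c.
Well B−Well A: −104a + 310b = −69.9;  Well C−Well A: −59a + 309b = −45.6.
Solving gives a = 0.539007656, b = −0.044655496.
Then c = 650 − a·375982 − b·6095370 = 70184.60.
At (376008, 6095862): z = 202671.2 − 272213.7 + 70184.60 = 642.0 m.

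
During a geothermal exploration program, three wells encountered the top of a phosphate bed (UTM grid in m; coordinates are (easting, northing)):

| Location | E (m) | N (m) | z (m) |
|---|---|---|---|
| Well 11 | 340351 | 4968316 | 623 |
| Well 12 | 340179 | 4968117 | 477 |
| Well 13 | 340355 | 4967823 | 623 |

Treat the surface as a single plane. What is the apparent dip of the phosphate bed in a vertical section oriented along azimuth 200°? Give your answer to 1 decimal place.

16.4°

Two edge vectors: Well 11→Well 12 = (-172, -199, -146), Well 11→Well 13 = (4, -493, 0).
Normal n = (Well 11→Well 12) × (Well 11→Well 13) = (-71978, -584, 85592).
So ∂z/∂E = −n_x/n_z = 0.84094 and ∂z/∂N = −n_y/n_z = 0.00682.
Unit vector along 200° is (sin 200°, cos 200°) = (-0.3420, -0.9397).
Slope in that direction = a·(-0.3420) + b·(-0.9397) = −0.29403.
Apparent dip = arctan|0.29403| = 16.4° (true dip is 40.1°, so apparent ≤ true as expected).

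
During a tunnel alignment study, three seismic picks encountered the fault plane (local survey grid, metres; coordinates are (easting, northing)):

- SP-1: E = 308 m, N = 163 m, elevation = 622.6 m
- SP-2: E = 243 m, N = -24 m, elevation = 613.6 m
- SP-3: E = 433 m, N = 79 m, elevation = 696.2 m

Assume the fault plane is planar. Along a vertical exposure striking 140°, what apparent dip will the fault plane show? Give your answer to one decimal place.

22.8°

Let the plane be z = a·E + b·N + c.
SP-2−SP-1: −65a − 187b = −9;  SP-3−SP-1: 125a − 84b = 73.6.
Solving gives a = 0.50353, b = −0.12689.
Unit vector along 140° is (sin 140°, cos 140°) = (0.6428, -0.7660).
Slope in that direction = a·(0.6428) + b·(-0.7660) = 0.42087.
Apparent dip = arctan|0.42087| = 22.8° (true dip is 27.4°, so apparent ≤ true as expected).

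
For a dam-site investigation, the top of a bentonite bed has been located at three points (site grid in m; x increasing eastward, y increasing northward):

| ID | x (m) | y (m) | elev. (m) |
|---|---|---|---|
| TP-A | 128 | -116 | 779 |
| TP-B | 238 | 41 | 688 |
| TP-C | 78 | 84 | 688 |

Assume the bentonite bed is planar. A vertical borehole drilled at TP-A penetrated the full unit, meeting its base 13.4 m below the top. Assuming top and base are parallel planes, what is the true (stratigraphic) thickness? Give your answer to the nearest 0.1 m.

12.0 m

Two edge vectors: TP-A→TP-B = (110, 157, -91), TP-A→TP-C = (-50, 200, -91).
Normal n = (TP-A→TP-B) × (TP-A→TP-C) = (3913, 14560, 29850).
So ∂z/∂x = −n_x/n_z = −0.13109 and ∂z/∂y = −n_y/n_z = −0.48777.
|∇z| = √(a²+b²) = 0.50508, so dip δ = arctan(0.50508) = 26.80°.
True thickness = vertical thickness × cos δ = 13.4 × cos 26.80° = 12.0 m.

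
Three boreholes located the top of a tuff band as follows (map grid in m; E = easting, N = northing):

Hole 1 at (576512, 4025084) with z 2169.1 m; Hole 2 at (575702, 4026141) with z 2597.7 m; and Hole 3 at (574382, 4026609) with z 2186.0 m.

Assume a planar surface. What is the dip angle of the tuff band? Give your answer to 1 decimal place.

Two edge vectors: Hole 1→Hole 2 = (-810, 1057, 428.6), Hole 1→Hole 3 = (-2130, 1525, 16.9).
Normal n = (Hole 1→Hole 2) × (Hole 1→Hole 3) = (-635751.7, -899229, 1016160).
So ∂z/∂E = −n_x/n_z = 0.62564 and ∂z/∂N = −n_y/n_z = 0.88493.
Gradient magnitude |∇z| = √(a² + b²) = √(0.39143 + 0.78310) = 1.08376.
True dip = arctan(1.08376) = 47.3°, dipping toward SW (azimuth ≈ 215°).

47.3°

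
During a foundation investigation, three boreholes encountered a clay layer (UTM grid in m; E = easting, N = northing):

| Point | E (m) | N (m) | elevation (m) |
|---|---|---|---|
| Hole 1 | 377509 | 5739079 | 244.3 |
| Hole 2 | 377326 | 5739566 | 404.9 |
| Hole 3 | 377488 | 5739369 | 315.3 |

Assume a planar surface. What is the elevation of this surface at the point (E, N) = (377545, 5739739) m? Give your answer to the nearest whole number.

382 m

Two edge vectors: Hole 1→Hole 2 = (-183, 487, 160.6), Hole 1→Hole 3 = (-21, 290, 71).
Normal n = (Hole 1→Hole 2) × (Hole 1→Hole 3) = (-11997, 9620.4, -42843).
So ∂z/∂E = −n_x/n_z = −0.28002241 and ∂z/∂N = −n_y/n_z = 0.22455010.
Intercept c from Hole 1: 244.3 + 105710.98 − 1288710.77 = −1182755.49.
At (377545, 5739739): z = −105721.1 + 1288859.0 − 1182755.49 = 382.4 m.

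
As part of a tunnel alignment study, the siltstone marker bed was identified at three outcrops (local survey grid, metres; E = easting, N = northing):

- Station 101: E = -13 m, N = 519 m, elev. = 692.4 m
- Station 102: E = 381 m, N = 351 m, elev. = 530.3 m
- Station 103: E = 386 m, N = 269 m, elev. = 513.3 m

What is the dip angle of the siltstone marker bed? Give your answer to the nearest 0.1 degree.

20.8°

Two edge vectors: Station 101→Station 102 = (394, -168, -162.1), Station 101→Station 103 = (399, -250, -179.1).
Normal n = (Station 101→Station 102) × (Station 101→Station 103) = (-10436.2, 5887.5, -31468).
So ∂z/∂E = −n_x/n_z = −0.33164 and ∂z/∂N = −n_y/n_z = 0.18709.
Gradient magnitude |∇z| = √(a² + b²) = √(0.10999 + 0.03500) = 0.38078.
True dip = arctan(0.38078) = 20.8°, dipping toward ESE (azimuth ≈ 119°).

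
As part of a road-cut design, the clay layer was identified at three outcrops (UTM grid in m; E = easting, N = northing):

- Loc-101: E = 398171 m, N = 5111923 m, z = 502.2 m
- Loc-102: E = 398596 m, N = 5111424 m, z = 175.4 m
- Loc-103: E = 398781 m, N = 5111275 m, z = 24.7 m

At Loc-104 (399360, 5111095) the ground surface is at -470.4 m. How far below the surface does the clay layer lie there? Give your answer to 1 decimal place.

12.0 m

Two edge vectors: Loc-101→Loc-102 = (425, -499, -326.8), Loc-101→Loc-103 = (610, -648, -477.5).
Normal n = (Loc-101→Loc-102) × (Loc-101→Loc-103) = (26506.1, 3589.5, 28990).
So ∂z/∂E = −n_x/n_z = −0.914318731 and ∂z/∂N = −n_y/n_z = −0.123818558.
Intercept c from Loc-101: 502.2 + 364055.20 + 632950.94 = 997508.34.
At (399360, 5111095): z_contact = −365142.33 − 632848.41 + 997508.34 = -482.40 m.
Depth below ground = -470.4 − (-482.40) = 12.0 m.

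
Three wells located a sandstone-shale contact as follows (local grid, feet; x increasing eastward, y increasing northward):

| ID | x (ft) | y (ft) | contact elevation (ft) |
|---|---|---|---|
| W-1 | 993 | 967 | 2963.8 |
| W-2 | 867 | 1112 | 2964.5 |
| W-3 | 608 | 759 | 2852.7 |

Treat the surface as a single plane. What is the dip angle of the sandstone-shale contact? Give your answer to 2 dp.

14.63°

Let the plane be z = a·x + b·y + c.
W-2−W-1: −126a + 145b = 0.7;  W-3−W-1: −385a − 208b = −111.1.
Solving gives a = 0.19460, b = 0.17393.
Gradient magnitude |∇z| = √(a² + b²) = √(0.03787 + 0.03025) = 0.26100.
True dip = arctan(0.26100) = 14.63°, dipping toward SW (azimuth ≈ 228°).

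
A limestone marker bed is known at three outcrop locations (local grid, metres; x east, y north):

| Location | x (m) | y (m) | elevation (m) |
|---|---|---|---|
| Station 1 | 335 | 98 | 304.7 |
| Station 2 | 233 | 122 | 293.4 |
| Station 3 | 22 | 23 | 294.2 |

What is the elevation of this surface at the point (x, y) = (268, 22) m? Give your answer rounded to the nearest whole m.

Two edge vectors: Station 1→Station 2 = (-102, 24, -11.3), Station 1→Station 3 = (-313, -75, -10.5).
Normal n = (Station 1→Station 2) × (Station 1→Station 3) = (-1099.5, 2465.9, 15162).
So ∂z/∂x = −n_x/n_z = 0.07252 and ∂z/∂y = −n_y/n_z = −0.16264.
Intercept c from Station 1: 304.7 − 24.29 + 15.94 = 296.35.
At (268, 22): z = 19.4 − 3.6 + 296.35 = 312.2 m.

312 m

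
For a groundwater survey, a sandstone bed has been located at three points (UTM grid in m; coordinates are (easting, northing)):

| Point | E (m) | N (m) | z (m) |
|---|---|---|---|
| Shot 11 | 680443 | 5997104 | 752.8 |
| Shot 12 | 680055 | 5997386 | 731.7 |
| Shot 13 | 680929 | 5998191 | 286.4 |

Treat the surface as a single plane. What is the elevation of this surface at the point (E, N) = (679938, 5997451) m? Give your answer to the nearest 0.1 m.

732.2 m

Let the plane be z = a·E + b·N + c.
Shot 12−Shot 11: −388a + 282b = −21.1;  Shot 13−Shot 11: 486a + 1087b = −466.4.
Solving gives a = −0.194322737, b = −0.342188730.
Then c = 752.8 − a·680443 − b·5997104 = 2185119.75.
At (679938, 5997451): z = −132127.4 − 2052260.1 + 2185119.75 = 732.2 m.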